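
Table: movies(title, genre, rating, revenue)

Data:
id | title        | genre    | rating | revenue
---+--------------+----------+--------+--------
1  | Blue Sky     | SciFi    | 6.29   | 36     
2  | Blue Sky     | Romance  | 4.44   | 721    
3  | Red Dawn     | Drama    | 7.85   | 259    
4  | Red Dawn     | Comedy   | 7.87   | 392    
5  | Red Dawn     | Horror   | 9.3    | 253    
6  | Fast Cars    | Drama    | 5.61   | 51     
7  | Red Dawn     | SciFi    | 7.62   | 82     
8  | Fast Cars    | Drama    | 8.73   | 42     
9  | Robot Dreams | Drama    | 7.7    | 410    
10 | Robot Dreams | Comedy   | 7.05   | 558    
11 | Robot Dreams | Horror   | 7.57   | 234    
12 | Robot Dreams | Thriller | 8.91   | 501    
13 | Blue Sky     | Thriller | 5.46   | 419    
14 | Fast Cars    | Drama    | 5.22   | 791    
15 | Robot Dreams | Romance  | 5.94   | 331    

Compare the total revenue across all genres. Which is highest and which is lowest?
SELECT genre, SUM(revenue)
FROM movies
GROUP BY genre
ORDER BY SUM(revenue)

All groups:
  SciFi: 118
  Horror: 487
  Thriller: 920
  Comedy: 950
  Romance: 1052
  Drama: 1553

Highest: Drama (1553)
Lowest: SciFi (118)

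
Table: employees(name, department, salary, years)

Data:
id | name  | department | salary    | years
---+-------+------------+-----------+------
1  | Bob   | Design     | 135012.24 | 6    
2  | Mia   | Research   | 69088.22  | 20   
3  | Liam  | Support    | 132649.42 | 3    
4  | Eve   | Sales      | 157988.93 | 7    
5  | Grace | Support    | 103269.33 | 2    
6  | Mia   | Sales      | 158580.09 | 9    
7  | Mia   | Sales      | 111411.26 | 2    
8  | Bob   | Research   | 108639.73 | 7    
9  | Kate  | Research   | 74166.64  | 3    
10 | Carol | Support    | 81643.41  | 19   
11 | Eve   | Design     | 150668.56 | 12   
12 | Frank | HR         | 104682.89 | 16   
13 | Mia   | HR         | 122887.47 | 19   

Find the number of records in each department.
SELECT department, COUNT(*) as count
FROM employees
GROUP BY department

Result:
  Design: 2
  HR: 2
  Research: 3
  Sales: 3
  Support: 3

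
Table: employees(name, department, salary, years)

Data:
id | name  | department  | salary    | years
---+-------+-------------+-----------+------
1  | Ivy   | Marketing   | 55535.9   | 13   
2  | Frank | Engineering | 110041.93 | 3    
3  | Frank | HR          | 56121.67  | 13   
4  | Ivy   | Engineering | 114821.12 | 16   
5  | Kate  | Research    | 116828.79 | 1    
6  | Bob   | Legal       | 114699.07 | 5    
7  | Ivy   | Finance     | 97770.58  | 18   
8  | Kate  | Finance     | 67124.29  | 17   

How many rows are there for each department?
SELECT department, COUNT(*) as count
FROM employees
GROUP BY department

Result:
  Engineering: 2
  Finance: 2
  HR: 1
  Legal: 1
  Marketing: 1
  Research: 1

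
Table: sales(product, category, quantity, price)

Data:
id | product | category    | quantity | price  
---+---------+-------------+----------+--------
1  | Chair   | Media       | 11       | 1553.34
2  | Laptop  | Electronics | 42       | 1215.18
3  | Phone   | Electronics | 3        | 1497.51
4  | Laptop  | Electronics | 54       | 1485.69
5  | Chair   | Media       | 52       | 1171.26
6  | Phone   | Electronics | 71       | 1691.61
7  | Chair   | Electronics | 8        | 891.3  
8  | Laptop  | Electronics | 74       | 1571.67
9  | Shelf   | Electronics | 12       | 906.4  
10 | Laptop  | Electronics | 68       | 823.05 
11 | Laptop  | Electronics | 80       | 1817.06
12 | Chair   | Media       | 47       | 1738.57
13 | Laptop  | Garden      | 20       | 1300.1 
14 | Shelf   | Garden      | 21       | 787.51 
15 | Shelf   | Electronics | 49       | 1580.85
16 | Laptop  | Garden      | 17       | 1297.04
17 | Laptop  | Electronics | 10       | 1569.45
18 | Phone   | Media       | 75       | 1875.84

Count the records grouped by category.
SELECT category, COUNT(*) as count
FROM sales
GROUP BY category

Result:
  Electronics: 11
  Garden: 3
  Media: 4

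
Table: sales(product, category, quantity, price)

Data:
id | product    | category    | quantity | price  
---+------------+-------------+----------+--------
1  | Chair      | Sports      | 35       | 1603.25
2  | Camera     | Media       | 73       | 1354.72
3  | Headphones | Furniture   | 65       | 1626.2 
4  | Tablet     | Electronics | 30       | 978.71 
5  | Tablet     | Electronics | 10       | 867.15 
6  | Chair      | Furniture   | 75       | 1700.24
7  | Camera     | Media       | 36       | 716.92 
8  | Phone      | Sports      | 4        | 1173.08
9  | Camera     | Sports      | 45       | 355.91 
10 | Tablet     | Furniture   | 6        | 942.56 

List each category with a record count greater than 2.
SELECT category, COUNT(*) as cnt
FROM sales
GROUP BY category
HAVING COUNT(*) > 2

Result:
  Furniture: 3
  Sports: 3

Note: HAVING filters groups after aggregation, WHERE filters rows before.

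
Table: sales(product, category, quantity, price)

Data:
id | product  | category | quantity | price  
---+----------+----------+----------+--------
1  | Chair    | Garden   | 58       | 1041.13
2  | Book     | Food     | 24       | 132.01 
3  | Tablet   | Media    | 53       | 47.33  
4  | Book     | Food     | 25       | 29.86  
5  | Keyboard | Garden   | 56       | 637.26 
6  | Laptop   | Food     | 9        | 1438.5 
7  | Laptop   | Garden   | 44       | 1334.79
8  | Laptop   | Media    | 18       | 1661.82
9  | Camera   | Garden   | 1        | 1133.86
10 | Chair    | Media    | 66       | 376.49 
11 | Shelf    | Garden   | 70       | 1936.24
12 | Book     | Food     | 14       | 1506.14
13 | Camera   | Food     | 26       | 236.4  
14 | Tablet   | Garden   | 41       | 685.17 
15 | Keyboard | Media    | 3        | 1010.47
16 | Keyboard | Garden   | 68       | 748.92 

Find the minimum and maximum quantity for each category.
SELECT category, MIN(quantity), MAX(quantity)
FROM sales
GROUP BY category

Result:
  Food: min=9, max=26
  Garden: min=1, max=70
  Media: min=3, max=66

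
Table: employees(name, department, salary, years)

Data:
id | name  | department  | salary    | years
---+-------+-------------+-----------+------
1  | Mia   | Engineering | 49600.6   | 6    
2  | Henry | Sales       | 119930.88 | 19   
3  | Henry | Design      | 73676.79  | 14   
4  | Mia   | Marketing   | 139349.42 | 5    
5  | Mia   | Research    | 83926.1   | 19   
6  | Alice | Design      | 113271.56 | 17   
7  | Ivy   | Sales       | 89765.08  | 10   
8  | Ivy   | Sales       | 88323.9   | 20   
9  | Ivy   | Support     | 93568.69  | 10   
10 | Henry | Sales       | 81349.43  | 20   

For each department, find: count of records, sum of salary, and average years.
SELECT department,
       COUNT(*) as cnt,
       SUM(salary) as total_salary,
       AVG(years) as avg_years
FROM employees
GROUP BY department

Result:
  Design: 2 records, 186948.35 total salary, 15.50 avg years
  Engineering: 1 records, 49600.60 total salary, 6.00 avg years
  Marketing: 1 records, 139349.42 total salary, 5.00 avg years
  Research: 1 records, 83926.10 total salary, 19.00 avg years
  Sales: 4 records, 379369.29 total salary, 17.25 avg years
  Support: 1 records, 93568.69 total salary, 10.00 avg years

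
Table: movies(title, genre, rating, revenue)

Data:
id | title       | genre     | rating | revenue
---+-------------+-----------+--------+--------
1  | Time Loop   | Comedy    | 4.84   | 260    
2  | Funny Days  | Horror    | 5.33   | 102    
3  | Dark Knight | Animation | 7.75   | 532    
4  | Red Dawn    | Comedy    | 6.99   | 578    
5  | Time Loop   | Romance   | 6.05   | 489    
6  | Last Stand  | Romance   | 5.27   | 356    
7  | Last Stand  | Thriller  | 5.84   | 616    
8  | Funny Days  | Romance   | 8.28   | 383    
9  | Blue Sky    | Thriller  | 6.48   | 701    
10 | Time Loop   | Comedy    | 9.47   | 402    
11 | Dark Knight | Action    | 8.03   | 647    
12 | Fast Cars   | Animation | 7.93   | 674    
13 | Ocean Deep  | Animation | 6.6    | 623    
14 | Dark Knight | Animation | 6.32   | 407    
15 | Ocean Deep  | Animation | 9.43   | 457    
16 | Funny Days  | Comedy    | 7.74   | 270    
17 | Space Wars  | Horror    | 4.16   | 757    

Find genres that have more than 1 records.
SELECT genre, COUNT(*) as cnt
FROM movies
GROUP BY genre
HAVING COUNT(*) > 1

Result:
  Animation: 5
  Comedy: 4
  Horror: 2
  Romance: 3
  Thriller: 2

Note: HAVING filters groups after aggregation, WHERE filters rows before.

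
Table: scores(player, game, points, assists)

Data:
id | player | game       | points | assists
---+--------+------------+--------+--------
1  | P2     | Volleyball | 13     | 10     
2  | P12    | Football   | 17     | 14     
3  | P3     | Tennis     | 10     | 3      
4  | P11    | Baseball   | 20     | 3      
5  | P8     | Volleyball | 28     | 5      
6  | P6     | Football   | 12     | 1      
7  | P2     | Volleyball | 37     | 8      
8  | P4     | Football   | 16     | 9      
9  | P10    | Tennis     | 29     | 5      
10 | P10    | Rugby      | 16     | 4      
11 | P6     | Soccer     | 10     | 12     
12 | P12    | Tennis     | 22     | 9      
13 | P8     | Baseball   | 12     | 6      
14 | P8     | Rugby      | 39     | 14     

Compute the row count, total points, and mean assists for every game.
SELECT game,
       COUNT(*) as cnt,
       SUM(points) as total_points,
       AVG(assists) as avg_assists
FROM scores
GROUP BY game

Result:
  Baseball: 2 records, 32 total points, 4.50 avg assists
  Football: 3 records, 45 total points, 8.00 avg assists
  Rugby: 2 records, 55 total points, 9.00 avg assists
  Soccer: 1 records, 10 total points, 12.00 avg assists
  Tennis: 3 records, 61 total points, 5.67 avg assists
  Volleyball: 3 records, 78 total points, 7.67 avg assists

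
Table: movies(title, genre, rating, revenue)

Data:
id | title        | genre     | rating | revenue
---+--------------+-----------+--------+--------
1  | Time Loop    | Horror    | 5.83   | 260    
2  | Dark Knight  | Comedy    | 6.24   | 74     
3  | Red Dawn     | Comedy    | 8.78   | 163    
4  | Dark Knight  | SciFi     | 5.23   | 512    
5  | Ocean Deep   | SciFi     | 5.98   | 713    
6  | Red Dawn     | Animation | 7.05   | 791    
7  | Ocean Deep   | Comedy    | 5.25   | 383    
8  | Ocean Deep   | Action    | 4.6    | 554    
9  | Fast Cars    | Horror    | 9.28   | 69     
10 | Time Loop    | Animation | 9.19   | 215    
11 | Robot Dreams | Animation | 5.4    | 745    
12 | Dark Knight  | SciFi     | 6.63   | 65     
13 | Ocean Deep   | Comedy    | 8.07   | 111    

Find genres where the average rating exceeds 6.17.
SELECT genre, AVG(rating)
FROM movies
GROUP BY genre
HAVING AVG(rating) > 6.17

Result:
  Animation: avg=7.21
  Comedy: avg=7.09
  Horror: avg=7.56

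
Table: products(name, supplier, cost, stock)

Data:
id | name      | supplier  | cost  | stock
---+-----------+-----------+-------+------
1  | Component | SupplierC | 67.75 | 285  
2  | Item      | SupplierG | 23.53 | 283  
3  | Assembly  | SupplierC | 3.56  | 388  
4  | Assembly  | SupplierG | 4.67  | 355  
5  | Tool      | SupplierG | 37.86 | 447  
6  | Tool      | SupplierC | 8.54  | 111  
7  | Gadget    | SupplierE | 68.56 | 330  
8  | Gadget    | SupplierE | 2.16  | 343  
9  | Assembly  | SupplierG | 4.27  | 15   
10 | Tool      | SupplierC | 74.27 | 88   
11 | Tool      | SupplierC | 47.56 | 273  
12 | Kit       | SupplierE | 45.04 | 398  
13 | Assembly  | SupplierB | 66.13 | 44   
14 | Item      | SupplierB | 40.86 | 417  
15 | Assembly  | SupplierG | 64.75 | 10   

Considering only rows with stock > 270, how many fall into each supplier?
SELECT supplier, COUNT(*)
FROM products
WHERE stock > 270
GROUP BY supplier

Note: WHERE filters rows before grouping.

Result:
  SupplierB: 1
  SupplierC: 3
  SupplierE: 3
  SupplierG: 3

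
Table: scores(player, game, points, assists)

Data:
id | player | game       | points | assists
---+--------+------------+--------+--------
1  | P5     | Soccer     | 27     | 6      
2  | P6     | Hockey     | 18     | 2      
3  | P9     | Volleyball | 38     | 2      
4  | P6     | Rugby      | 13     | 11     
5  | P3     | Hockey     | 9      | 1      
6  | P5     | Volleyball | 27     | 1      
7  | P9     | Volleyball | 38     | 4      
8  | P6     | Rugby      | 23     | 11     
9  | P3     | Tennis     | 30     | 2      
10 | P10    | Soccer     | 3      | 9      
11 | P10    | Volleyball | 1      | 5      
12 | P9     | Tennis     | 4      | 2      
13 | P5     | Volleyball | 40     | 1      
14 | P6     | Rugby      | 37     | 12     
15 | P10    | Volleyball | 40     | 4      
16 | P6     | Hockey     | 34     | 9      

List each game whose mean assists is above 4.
SELECT game, AVG(assists)
FROM scores
GROUP BY game
HAVING AVG(assists) > 4

Result:
  Rugby: avg=11.33
  Soccer: avg=7.50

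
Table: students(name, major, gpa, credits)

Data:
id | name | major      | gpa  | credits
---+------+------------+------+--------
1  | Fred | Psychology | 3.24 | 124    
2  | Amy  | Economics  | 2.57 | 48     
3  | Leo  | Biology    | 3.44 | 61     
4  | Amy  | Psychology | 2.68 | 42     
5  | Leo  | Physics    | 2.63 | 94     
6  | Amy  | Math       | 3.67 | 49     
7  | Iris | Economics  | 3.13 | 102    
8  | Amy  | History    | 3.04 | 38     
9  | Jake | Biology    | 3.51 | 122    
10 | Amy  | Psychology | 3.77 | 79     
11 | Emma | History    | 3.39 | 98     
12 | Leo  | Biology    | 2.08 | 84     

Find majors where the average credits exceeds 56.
SELECT major, AVG(credits)
FROM students
GROUP BY major
HAVING AVG(credits) > 56

Result:
  Biology: avg=89.00
  Economics: avg=75.00
  History: avg=68.00
  Physics: avg=94.00
  Psychology: avg=81.67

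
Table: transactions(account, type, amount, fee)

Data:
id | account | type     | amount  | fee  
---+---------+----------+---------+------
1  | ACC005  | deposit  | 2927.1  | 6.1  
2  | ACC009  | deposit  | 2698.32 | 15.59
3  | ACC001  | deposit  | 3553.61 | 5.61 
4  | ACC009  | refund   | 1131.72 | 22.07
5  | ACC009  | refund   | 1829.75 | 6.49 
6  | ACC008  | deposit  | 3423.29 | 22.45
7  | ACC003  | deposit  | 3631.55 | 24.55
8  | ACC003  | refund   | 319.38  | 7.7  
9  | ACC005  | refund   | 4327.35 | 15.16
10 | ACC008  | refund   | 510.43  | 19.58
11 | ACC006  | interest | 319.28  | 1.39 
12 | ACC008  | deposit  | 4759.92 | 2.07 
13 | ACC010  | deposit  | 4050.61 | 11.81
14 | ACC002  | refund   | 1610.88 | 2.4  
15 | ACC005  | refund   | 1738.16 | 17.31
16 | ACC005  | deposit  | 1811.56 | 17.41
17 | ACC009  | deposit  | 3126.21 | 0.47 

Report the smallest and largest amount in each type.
SELECT type, MIN(amount), MAX(amount)
FROM transactions
GROUP BY type

Result:
  deposit: min=1811.56, max=4759.92
  interest: min=319.28, max=319.28
  refund: min=319.38, max=4327.35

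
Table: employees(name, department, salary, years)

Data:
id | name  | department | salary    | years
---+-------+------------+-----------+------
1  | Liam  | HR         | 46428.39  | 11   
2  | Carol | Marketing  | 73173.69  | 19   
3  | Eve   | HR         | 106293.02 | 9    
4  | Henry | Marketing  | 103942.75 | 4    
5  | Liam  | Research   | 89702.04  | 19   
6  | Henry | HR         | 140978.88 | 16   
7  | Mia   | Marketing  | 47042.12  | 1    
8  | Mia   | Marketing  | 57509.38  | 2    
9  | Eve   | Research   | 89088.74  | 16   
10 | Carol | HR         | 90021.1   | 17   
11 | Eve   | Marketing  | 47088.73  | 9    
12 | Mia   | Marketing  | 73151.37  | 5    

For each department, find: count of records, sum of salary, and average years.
SELECT department,
       COUNT(*) as cnt,
       SUM(salary) as total_salary,
       AVG(years) as avg_years
FROM employees
GROUP BY department

Result:
  HR: 4 records, 383721.39 total salary, 13.25 avg years
  Marketing: 6 records, 401908.04 total salary, 6.67 avg years
  Research: 2 records, 178790.78 total salary, 17.50 avg years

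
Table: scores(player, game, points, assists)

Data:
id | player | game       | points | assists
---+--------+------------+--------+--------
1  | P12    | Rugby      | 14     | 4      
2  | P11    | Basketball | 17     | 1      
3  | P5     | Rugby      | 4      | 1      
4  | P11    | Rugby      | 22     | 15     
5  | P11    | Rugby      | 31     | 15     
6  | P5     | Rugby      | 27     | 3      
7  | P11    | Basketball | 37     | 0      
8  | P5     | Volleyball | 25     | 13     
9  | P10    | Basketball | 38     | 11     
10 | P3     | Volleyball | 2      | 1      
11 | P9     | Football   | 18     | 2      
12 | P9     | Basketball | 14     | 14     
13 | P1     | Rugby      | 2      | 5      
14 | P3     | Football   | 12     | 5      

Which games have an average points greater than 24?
SELECT game, AVG(points)
FROM scores
GROUP BY game
HAVING AVG(points) > 24

Result:
  Basketball: avg=26.50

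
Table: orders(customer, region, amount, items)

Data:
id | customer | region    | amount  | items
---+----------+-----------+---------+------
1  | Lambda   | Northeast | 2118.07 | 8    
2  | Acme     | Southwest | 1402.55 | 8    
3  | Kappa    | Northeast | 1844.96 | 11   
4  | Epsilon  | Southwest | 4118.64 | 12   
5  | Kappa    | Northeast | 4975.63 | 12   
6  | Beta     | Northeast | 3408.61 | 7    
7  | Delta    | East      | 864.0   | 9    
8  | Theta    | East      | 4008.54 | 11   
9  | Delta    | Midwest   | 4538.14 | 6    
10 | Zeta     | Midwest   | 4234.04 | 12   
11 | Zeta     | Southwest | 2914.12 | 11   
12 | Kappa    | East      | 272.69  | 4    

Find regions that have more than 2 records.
SELECT region, COUNT(*) as cnt
FROM orders
GROUP BY region
HAVING COUNT(*) > 2

Result:
  East: 3
  Northeast: 4
  Southwest: 3

Note: HAVING filters groups after aggregation, WHERE filters rows before.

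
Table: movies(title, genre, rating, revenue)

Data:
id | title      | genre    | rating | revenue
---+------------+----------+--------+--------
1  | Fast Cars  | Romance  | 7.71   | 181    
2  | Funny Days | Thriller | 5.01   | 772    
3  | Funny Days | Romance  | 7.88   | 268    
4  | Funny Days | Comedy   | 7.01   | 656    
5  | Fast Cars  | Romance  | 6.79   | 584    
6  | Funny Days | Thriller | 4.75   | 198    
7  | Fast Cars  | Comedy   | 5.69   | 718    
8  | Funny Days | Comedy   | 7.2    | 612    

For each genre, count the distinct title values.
SELECT genre, COUNT(DISTINCT title)
FROM movies
GROUP BY genre

Result:
  Comedy: 2 distinct
  Romance: 2 distinct
  Thriller: 1 distinct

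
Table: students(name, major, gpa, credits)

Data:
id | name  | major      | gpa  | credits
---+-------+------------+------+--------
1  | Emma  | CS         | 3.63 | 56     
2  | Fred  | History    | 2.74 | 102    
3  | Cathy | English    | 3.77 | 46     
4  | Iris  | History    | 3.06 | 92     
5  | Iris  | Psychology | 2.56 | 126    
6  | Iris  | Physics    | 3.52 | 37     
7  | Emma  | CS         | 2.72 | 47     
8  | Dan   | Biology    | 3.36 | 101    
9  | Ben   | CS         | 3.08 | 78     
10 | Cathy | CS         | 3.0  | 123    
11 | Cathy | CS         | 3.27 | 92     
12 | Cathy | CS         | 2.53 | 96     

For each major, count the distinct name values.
SELECT major, COUNT(DISTINCT name)
FROM students
GROUP BY major

Result:
  Biology: 1 distinct
  CS: 3 distinct
  English: 1 distinct
  History: 2 distinct
  Physics: 1 distinct
  Psychology: 1 distinct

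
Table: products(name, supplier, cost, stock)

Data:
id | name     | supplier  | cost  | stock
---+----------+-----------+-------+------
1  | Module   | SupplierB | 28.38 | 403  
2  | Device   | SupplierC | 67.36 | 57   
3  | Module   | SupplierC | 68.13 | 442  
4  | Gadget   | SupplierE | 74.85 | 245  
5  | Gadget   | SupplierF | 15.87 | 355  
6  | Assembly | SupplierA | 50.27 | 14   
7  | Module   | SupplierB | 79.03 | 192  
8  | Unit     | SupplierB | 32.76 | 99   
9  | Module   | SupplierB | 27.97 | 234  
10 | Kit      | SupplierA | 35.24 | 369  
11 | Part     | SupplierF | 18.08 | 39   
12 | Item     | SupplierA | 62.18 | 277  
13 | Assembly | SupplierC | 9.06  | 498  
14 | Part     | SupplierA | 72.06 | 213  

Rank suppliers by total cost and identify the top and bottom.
SELECT supplier, SUM(cost)
FROM products
GROUP BY supplier
ORDER BY SUM(cost)

All groups:
  SupplierF: 33.95
  SupplierE: 74.85
  SupplierC: 144.55
  SupplierB: 168.14
  SupplierA: 219.75

Highest: SupplierA (219.75)
Lowest: SupplierF (33.95)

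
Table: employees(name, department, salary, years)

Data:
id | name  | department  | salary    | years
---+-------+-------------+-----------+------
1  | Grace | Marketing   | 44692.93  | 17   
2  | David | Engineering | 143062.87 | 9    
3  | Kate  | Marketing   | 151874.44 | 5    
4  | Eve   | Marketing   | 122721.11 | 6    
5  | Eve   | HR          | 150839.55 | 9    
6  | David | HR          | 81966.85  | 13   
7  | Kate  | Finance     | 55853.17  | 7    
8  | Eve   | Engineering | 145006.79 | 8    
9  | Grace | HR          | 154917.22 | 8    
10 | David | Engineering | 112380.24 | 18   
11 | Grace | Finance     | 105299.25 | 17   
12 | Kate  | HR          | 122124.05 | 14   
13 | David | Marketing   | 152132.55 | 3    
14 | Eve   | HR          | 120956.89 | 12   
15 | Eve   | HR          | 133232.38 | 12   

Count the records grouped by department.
SELECT department, COUNT(*) as count
FROM employees
GROUP BY department

Result:
  Engineering: 3
  Finance: 2
  HR: 6
  Marketing: 4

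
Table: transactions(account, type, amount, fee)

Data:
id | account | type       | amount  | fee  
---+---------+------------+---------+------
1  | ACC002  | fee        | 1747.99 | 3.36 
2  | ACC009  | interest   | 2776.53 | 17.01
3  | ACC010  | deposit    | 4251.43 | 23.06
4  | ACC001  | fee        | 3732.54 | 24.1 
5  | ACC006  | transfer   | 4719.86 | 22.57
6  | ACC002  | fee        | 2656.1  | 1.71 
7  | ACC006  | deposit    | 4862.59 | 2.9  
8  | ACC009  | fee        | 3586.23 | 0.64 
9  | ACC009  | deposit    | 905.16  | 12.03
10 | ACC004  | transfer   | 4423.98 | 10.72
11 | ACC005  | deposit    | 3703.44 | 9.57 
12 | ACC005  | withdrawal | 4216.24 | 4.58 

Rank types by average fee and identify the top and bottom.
SELECT type, AVG(fee)
FROM transactions
GROUP BY type
ORDER BY AVG(fee)

All groups:
  withdrawal: 4.58
  fee: 7.45
  deposit: 11.89
  transfer: 16.65
  interest: 17.01

Highest: interest (17.01)
Lowest: withdrawal (4.58)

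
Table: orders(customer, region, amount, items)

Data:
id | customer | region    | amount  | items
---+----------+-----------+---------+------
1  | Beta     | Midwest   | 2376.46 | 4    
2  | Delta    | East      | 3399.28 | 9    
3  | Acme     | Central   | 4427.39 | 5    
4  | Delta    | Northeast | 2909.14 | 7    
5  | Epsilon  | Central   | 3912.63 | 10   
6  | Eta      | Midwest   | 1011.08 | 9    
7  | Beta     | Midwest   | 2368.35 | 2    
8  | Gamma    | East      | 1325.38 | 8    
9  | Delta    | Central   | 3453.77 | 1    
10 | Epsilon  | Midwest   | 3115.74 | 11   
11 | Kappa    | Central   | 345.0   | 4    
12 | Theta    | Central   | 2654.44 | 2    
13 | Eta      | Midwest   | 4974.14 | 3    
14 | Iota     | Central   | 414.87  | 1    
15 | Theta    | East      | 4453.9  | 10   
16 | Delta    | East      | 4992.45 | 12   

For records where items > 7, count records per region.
SELECT region, COUNT(*)
FROM orders
WHERE items > 7
GROUP BY region

Note: WHERE filters rows before grouping.

Result:
  Central: 1
  East: 4
  Midwest: 2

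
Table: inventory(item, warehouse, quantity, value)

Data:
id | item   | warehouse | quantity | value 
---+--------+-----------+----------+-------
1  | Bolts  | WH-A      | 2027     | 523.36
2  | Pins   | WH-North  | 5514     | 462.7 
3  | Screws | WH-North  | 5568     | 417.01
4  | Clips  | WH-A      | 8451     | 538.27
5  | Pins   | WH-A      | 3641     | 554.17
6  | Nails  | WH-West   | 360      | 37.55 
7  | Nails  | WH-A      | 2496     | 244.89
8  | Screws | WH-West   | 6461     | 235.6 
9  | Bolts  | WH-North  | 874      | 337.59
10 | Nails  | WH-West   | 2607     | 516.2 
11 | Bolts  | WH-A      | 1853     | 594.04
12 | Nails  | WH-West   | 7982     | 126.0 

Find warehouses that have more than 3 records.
SELECT warehouse, COUNT(*) as cnt
FROM inventory
GROUP BY warehouse
HAVING COUNT(*) > 3

Result:
  WH-A: 5
  WH-West: 4

Note: HAVING filters groups after aggregation, WHERE filters rows before.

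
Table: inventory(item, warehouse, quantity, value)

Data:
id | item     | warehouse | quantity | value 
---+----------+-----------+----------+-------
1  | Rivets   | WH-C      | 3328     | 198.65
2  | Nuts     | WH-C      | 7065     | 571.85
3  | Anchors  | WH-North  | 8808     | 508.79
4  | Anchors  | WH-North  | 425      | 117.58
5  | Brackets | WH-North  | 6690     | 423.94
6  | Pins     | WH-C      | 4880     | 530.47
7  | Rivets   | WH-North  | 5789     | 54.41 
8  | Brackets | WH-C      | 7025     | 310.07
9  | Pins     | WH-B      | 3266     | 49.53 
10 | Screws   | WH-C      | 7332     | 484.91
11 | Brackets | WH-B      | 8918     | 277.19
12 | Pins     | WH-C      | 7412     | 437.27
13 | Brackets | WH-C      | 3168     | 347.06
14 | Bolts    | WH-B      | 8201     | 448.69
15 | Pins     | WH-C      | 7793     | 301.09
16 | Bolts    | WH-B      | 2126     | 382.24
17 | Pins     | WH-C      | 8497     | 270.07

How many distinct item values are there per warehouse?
SELECT warehouse, COUNT(DISTINCT item)
FROM inventory
GROUP BY warehouse

Result:
  WH-B: 3 distinct
  WH-C: 5 distinct
  WH-North: 3 distinct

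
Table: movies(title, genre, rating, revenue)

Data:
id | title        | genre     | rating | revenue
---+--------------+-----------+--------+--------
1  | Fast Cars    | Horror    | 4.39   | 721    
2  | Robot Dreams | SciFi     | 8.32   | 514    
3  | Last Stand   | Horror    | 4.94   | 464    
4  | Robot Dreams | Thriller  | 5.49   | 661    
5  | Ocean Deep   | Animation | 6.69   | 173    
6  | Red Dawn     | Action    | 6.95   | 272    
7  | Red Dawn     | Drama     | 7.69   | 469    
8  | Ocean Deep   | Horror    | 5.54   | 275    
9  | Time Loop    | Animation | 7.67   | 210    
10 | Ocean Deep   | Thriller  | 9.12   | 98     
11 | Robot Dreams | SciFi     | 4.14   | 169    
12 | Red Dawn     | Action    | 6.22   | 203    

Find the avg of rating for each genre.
SELECT genre, AVG(rating) as result
FROM movies
GROUP BY genre

Result:
  Action: 6.59
  Animation: 7.18
  Drama: 7.69
  Horror: 4.96
  SciFi: 6.23
  Thriller: 7.31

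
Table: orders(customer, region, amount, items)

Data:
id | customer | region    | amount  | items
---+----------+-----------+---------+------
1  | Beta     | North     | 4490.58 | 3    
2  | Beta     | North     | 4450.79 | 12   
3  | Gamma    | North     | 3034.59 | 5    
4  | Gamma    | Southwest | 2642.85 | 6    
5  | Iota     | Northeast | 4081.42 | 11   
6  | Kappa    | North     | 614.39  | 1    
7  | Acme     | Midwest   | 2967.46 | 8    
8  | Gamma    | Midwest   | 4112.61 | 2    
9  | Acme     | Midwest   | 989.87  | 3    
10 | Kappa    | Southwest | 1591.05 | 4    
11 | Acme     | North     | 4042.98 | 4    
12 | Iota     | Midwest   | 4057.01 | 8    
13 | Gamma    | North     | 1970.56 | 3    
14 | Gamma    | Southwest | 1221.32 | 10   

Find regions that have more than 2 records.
SELECT region, COUNT(*) as cnt
FROM orders
GROUP BY region
HAVING COUNT(*) > 2

Result:
  Midwest: 4
  North: 6
  Southwest: 3

Note: HAVING filters groups after aggregation, WHERE filters rows before.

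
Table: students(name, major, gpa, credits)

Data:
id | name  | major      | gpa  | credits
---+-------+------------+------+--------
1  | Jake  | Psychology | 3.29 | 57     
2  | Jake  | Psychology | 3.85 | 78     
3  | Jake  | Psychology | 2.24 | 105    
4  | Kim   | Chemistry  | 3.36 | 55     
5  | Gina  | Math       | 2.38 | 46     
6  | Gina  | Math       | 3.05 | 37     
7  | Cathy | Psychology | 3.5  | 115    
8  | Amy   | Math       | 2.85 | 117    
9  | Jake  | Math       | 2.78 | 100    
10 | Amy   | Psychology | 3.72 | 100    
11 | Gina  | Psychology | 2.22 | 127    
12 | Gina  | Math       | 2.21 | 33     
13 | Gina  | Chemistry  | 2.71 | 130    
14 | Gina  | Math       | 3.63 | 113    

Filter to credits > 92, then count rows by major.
SELECT major, COUNT(*)
FROM students
WHERE credits > 92
GROUP BY major

Note: WHERE filters rows before grouping.

Result:
  Chemistry: 1
  Math: 3
  Psychology: 4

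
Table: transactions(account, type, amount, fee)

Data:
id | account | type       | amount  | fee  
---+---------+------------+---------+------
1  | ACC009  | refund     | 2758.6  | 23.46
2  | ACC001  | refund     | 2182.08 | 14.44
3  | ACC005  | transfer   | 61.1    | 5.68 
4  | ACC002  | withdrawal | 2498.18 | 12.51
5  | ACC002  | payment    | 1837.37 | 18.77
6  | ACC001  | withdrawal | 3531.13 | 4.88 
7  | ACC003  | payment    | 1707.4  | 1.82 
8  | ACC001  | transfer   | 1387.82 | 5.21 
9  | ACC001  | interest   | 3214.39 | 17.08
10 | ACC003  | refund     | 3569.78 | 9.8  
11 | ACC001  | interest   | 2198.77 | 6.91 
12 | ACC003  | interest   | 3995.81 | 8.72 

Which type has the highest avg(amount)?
SELECT type, AVG(amount) as val
FROM transactions
GROUP BY type
ORDER BY val DESC
LIMIT 1

Result: interest with avg(amount) = 3136.32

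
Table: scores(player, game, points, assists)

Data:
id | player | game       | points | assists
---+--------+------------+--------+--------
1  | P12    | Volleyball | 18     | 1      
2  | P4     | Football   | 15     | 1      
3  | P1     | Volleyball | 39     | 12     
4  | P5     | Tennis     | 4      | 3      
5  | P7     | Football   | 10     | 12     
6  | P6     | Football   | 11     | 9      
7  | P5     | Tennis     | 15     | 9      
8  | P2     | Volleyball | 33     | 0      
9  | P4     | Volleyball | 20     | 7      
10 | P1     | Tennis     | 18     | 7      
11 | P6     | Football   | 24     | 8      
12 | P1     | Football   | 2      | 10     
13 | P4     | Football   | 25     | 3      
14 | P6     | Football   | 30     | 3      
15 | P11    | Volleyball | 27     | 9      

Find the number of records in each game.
SELECT game, COUNT(*) as count
FROM scores
GROUP BY game

Result:
  Football: 7
  Tennis: 3
  Volleyball: 5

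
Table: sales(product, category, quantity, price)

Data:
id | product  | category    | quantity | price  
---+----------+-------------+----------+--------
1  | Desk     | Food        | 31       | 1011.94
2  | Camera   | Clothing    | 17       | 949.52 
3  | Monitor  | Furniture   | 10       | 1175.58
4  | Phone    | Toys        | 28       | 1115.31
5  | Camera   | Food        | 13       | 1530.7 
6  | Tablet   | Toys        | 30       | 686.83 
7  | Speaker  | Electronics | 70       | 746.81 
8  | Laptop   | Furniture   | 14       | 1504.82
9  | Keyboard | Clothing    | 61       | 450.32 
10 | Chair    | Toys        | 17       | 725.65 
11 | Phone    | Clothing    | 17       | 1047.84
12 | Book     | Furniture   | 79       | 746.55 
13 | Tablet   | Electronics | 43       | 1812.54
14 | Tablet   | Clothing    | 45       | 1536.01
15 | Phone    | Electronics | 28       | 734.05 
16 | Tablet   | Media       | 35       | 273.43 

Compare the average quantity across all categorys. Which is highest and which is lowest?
SELECT category, AVG(quantity)
FROM sales
GROUP BY category
ORDER BY AVG(quantity)

All groups:
  Food: 22.00
  Toys: 25.00
  Furniture: 34.33
  Clothing: 35.00
  Media: 35.00
  Electronics: 47.00

Highest: Electronics (47.00)
Lowest: Food (22.00)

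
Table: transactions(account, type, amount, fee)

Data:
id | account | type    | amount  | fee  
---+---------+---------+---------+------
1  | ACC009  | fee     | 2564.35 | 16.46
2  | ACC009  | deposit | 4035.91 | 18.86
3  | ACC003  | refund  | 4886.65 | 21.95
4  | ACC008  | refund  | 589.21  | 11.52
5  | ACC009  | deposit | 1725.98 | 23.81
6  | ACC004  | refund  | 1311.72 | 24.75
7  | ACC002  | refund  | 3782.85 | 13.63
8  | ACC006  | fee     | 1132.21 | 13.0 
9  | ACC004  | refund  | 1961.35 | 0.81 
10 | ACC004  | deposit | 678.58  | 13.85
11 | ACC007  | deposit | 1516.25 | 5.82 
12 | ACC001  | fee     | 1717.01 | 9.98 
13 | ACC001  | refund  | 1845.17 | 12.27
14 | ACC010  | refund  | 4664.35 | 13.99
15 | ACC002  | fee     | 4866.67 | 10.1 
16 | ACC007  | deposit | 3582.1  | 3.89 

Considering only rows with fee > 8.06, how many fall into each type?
SELECT type, COUNT(*)
FROM transactions
WHERE fee > 8.06
GROUP BY type

Note: WHERE filters rows before grouping.

Result:
  deposit: 3
  fee: 4
  refund: 6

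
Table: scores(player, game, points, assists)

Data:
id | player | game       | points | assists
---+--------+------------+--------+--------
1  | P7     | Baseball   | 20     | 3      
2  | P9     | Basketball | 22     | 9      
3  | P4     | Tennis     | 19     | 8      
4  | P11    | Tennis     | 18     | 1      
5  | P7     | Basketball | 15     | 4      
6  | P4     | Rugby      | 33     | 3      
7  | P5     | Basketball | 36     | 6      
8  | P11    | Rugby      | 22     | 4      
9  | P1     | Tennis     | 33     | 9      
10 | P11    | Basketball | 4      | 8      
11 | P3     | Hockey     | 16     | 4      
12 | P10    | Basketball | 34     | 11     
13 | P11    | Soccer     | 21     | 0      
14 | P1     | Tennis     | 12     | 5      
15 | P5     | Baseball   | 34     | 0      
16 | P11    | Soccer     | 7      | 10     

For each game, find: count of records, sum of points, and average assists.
SELECT game,
       COUNT(*) as cnt,
       SUM(points) as total_points,
       AVG(assists) as avg_assists
FROM scores
GROUP BY game

Result:
  Baseball: 2 records, 54 total points, 1.50 avg assists
  Basketball: 5 records, 111 total points, 7.60 avg assists
  Hockey: 1 records, 16 total points, 4.00 avg assists
  Rugby: 2 records, 55 total points, 3.50 avg assists
  Soccer: 2 records, 28 total points, 5.00 avg assists
  Tennis: 4 records, 82 total points, 5.75 avg assists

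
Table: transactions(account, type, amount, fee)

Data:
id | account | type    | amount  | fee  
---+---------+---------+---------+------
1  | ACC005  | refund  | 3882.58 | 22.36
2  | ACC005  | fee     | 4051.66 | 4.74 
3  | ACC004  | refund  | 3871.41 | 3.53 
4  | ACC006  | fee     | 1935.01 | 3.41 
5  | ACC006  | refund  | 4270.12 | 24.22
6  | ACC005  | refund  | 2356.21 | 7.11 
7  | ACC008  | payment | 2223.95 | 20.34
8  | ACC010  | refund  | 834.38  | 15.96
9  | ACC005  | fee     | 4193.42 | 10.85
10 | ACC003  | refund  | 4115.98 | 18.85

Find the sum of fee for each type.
SELECT type, SUM(fee) as result
FROM transactions
GROUP BY type

Result:
  fee: 19.00
  payment: 20.34
  refund: 92.03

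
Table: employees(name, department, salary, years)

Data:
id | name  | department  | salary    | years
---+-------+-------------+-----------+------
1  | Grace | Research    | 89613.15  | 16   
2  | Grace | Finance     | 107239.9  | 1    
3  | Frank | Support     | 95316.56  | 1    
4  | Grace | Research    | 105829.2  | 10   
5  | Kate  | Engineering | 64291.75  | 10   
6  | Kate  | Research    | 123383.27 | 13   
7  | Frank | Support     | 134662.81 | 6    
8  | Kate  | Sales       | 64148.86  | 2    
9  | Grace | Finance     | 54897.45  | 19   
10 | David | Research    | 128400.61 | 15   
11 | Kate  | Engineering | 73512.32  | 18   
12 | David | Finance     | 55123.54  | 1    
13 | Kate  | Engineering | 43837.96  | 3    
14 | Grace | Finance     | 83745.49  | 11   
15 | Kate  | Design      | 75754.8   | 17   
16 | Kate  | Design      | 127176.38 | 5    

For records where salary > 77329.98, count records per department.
SELECT department, COUNT(*)
FROM employees
WHERE salary > 77329.98
GROUP BY department

Note: WHERE filters rows before grouping.

Result:
  Design: 1
  Finance: 2
  Research: 4
  Support: 2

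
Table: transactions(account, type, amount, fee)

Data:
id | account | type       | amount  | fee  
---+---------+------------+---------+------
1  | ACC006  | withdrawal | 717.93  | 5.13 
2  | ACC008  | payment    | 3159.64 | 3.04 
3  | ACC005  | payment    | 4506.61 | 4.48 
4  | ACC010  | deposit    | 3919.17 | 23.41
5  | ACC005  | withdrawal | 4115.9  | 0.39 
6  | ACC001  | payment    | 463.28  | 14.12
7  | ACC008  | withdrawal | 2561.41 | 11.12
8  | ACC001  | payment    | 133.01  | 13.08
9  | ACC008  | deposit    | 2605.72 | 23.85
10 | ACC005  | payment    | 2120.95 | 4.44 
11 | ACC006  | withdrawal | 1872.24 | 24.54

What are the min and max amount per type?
SELECT type, MIN(amount), MAX(amount)
FROM transactions
GROUP BY type

Result:
  deposit: min=2605.72, max=3919.17
  payment: min=133.01, max=4506.61
  withdrawal: min=717.93, max=4115.90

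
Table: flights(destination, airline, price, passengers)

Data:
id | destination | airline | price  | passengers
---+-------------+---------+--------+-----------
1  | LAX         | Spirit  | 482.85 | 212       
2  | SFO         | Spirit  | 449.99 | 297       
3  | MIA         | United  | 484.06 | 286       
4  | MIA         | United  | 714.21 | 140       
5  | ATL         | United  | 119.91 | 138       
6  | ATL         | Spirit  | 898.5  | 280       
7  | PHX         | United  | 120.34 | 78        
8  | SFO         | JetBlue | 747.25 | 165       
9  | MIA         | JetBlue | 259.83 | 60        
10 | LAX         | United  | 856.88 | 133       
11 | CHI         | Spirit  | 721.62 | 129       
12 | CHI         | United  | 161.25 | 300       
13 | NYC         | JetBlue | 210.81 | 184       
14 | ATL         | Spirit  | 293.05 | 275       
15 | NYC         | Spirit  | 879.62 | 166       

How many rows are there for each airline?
SELECT airline, COUNT(*) as count
FROM flights
GROUP BY airline

Result:
  JetBlue: 3
  Spirit: 6
  United: 6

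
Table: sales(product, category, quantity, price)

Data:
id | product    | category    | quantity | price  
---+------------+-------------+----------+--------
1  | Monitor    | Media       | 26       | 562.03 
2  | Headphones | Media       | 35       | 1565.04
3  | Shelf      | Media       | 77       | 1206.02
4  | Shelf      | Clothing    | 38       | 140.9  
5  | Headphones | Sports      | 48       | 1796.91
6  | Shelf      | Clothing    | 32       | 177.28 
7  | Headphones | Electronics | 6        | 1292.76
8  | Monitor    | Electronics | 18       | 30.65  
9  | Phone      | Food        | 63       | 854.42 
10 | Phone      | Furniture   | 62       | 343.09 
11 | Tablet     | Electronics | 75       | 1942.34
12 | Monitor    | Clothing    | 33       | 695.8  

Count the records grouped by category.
SELECT category, COUNT(*) as count
FROM sales
GROUP BY category

Result:
  Clothing: 3
  Electronics: 3
  Food: 1
  Furniture: 1
  Media: 3
  Sports: 1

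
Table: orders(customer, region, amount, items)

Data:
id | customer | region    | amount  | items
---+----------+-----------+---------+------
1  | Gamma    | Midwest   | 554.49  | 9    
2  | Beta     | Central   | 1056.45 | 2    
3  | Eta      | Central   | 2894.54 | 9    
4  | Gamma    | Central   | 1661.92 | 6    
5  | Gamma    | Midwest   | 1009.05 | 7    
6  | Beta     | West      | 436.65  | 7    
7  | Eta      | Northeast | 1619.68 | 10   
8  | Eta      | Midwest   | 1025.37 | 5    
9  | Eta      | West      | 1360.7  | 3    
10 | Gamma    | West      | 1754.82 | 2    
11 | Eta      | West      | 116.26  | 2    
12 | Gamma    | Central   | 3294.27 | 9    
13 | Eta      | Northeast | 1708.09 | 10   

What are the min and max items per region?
SELECT region, MIN(items), MAX(items)
FROM orders
GROUP BY region

Result:
  Central: min=2, max=9
  Midwest: min=5, max=9
  Northeast: min=10, max=10
  West: min=2, max=7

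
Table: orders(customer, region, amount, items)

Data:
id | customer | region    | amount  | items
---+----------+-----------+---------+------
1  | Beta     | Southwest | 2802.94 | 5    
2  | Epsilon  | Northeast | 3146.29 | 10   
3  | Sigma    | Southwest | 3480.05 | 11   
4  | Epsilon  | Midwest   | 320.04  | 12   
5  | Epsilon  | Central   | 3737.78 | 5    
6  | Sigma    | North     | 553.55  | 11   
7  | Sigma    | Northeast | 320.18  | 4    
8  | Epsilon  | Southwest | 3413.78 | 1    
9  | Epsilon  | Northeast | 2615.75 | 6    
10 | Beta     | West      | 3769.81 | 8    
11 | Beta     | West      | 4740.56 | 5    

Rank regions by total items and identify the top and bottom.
SELECT region, SUM(items)
FROM orders
GROUP BY region
ORDER BY SUM(items)

All groups:
  Central: 5
  North: 11
  Midwest: 12
  West: 13
  Southwest: 17
  Northeast: 20

Highest: Northeast (20)
Lowest: Central (5)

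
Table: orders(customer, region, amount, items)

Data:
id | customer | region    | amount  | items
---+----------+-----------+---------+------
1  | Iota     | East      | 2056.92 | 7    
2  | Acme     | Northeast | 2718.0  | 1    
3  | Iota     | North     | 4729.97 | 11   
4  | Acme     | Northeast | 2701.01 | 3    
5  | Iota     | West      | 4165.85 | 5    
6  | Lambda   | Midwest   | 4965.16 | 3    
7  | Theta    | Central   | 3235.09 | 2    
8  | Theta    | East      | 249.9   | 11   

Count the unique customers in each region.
SELECT region, COUNT(DISTINCT customer)
FROM orders
GROUP BY region

Result:
  Central: 1 distinct
  East: 2 distinct
  Midwest: 1 distinct
  North: 1 distinct
  Northeast: 1 distinct
  West: 1 distinct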